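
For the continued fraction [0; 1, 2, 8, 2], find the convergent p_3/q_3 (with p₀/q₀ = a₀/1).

17/25

Using pₖ = aₖpₖ₋₁ + pₖ₋₂, qₖ = aₖqₖ₋₁ + qₖ₋₂ (with p₋₁=1, p₋₂=0, q₋₁=0, q₋₂=1):
  k=0: a=0, p=0, q=1
  k=1: a=1, p=1, q=1
  k=2: a=2, p=2, q=3
  k=3: a=8, p=17, q=25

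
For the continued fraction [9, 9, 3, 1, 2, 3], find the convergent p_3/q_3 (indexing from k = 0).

337/37

Using pₖ = aₖpₖ₋₁ + pₖ₋₂, qₖ = aₖqₖ₋₁ + qₖ₋₂ (with p₋₁=1, p₋₂=0, q₋₁=0, q₋₂=1):
  k=0: a=9, p=9, q=1
  k=1: a=9, p=82, q=9
  k=2: a=3, p=255, q=28
  k=3: a=1, p=337, q=37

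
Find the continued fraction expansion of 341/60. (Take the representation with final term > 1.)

[5; 1, 2, 6, 3]

341 = 5·60 + 41
60 = 1·41 + 19
41 = 2·19 + 3
19 = 6·3 + 1
3 = 3·1 + 0  (stop)
So 341/60 = [5; 1, 2, 6, 3].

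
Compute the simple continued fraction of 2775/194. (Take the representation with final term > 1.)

[14; 3, 3, 2, 8]

2775 = 14*194 + 59
194 = 3*59 + 17
59 = 3*17 + 8
17 = 2*8 + 1
8 = 8*1 + 0  (stop)
So 2775/194 = [14; 3, 3, 2, 8].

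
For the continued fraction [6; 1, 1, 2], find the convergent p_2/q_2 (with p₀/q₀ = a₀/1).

Using pₖ = aₖpₖ₋₁ + pₖ₋₂, qₖ = aₖqₖ₋₁ + qₖ₋₂ (with p₋₁=1, p₋₂=0, q₋₁=0, q₋₂=1):
  k=0: a=6, p=6, q=1
  k=1: a=1, p=7, q=1
  k=2: a=1, p=13, q=2

13/2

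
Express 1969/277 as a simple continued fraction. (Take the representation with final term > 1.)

1969 = 7·277 + 30
277 = 9·30 + 7
30 = 4·7 + 2
7 = 3·2 + 1
2 = 2·1 + 0  (stop)
So 1969/277 = [7; 9, 4, 3, 2].

[7; 9, 4, 3, 2]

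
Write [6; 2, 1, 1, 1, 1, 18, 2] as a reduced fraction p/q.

3173/497

Fold from the inside: start with 2/1.
  18 + 1/2 = 37/2
  1 + 2/37 = 39/37
  1 + 37/39 = 76/39
  1 + 39/76 = 115/76
  1 + 76/115 = 191/115
  2 + 115/191 = 497/191
  6 + 191/497 = 3173/497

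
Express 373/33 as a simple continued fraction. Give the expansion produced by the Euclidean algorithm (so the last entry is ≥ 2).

373 = 11·33 + 10
33 = 3·10 + 3
10 = 3·3 + 1
3 = 3·1 + 0  (stop)
So 373/33 = [11; 3, 3, 3].

[11; 3, 3, 3]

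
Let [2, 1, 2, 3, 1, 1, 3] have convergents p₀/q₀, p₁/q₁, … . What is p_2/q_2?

8/3

Using pₖ = aₖpₖ₋₁ + pₖ₋₂, qₖ = aₖqₖ₋₁ + qₖ₋₂ (with p₋₁=1, p₋₂=0, q₋₁=0, q₋₂=1):
  k=0: a=2, p=2, q=1
  k=1: a=1, p=3, q=1
  k=2: a=2, p=8, q=3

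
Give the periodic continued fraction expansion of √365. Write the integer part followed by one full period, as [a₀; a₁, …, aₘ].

[19; 9, 1, 1, 9, 38]

a₀ = ⌊√365⌋ = 19.
With m₀=0, d₀=1 and mₖ₊₁ = dₖaₖ − mₖ, dₖ₊₁ = (n − mₖ₊₁²)/dₖ, aₖ₊₁ = ⌊(a₀+mₖ₊₁)/dₖ₊₁⌋:
  k=1: m=19, d=4, a=9
  k=2: m=17, d=19, a=1
  k=3: m=2, d=19, a=1
  k=4: m=17, d=4, a=9
  k=5: m=19, d=1, a=38
d=1 and a=2a₀=38 at k=5, so the next step gives (m, d) = (19, 4) again — its k=1 value — and the period has length 5.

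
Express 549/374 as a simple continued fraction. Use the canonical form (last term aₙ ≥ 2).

549 = 1×374 + 175
374 = 2×175 + 24
175 = 7×24 + 7
24 = 3×7 + 3
7 = 2×3 + 1
3 = 3×1 + 0  (stop)
So 549/374 = [1; 2, 7, 3, 2, 3].

[1; 2, 7, 3, 2, 3]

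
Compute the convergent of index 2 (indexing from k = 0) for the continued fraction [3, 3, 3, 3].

Using pₖ = aₖpₖ₋₁ + pₖ₋₂, qₖ = aₖqₖ₋₁ + qₖ₋₂ (with p₋₁=1, p₋₂=0, q₋₁=0, q₋₂=1):
  k=0: a=3, p=3, q=1
  k=1: a=3, p=10, q=3
  k=2: a=3, p=33, q=10

33/10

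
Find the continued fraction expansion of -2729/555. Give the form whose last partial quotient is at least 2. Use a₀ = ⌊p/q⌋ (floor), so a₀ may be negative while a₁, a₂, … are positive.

[-5; 12, 15, 3]

-2729 = -5·555 + 46
555 = 12·46 + 3
46 = 15·3 + 1
3 = 3·1 + 0  (stop)
So -2729/555 = [-5; 12, 15, 3].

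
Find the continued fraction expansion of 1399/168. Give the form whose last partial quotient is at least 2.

[8; 3, 18, 3]

1399 = 8*168 + 55
168 = 3*55 + 3
55 = 18*3 + 1
3 = 3*1 + 0  (stop)
So 1399/168 = [8; 3, 18, 3].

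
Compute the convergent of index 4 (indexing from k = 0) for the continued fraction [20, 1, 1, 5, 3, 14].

Using pₖ = aₖpₖ₋₁ + pₖ₋₂, qₖ = aₖqₖ₋₁ + qₖ₋₂ (with p₋₁=1, p₋₂=0, q₋₁=0, q₋₂=1):
  k=0: a=20, p=20, q=1
  k=1: a=1, p=21, q=1
  k=2: a=1, p=41, q=2
  k=3: a=5, p=226, q=11
  k=4: a=3, p=719, q=35

719/35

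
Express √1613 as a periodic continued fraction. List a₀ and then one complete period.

[40; 6, 6, 80]

a₀ = ⌊√1613⌋ = 40.
With m₀=0, d₀=1 and mₖ₊₁ = dₖaₖ − mₖ, dₖ₊₁ = (n − mₖ₊₁²)/dₖ, aₖ₊₁ = ⌊(a₀+mₖ₊₁)/dₖ₊₁⌋:
  k=1: m=40, d=13, a=6
  k=2: m=38, d=13, a=6
  k=3: m=40, d=1, a=80
d=1 and a=2a₀=80 at k=3, so the next step gives (m, d) = (40, 13) again — its k=1 value — and the period has length 3.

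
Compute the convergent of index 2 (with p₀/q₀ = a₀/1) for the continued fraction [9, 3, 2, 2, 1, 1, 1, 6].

Using pₖ = aₖpₖ₋₁ + pₖ₋₂, qₖ = aₖqₖ₋₁ + qₖ₋₂ (with p₋₁=1, p₋₂=0, q₋₁=0, q₋₂=1):
  k=0: a=9, p=9, q=1
  k=1: a=3, p=28, q=3
  k=2: a=2, p=65, q=7

65/7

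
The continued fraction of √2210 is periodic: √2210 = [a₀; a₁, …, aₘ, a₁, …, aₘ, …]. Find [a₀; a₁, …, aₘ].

a₀ = ⌊√2210⌋ = 47.
With m₀=0, d₀=1 and mₖ₊₁ = dₖaₖ − mₖ, dₖ₊₁ = (n − mₖ₊₁²)/dₖ, aₖ₊₁ = ⌊(a₀+mₖ₊₁)/dₖ₊₁⌋:
  k=1: m=47, d=1, a=94
d=1 and a=2a₀=94 at k=1, so the next step gives (m, d) = (47, 1) again — its k=1 value — and the period has length 1.

[47; 94]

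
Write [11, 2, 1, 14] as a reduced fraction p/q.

Fold from the inside: start with 14/1.
  1 + 1/14 = 15/14
  2 + 14/15 = 44/15
  11 + 15/44 = 499/44

499/44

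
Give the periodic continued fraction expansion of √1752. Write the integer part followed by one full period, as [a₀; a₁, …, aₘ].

a₀ = ⌊√1752⌋ = 41.
With m₀=0, d₀=1 and mₖ₊₁ = dₖaₖ − mₖ, dₖ₊₁ = (n − mₖ₊₁²)/dₖ, aₖ₊₁ = ⌊(a₀+mₖ₊₁)/dₖ₊₁⌋:
  k=1: m=41, d=71, a=1
  k=2: m=30, d=12, a=5
  k=3: m=30, d=71, a=1
  k=4: m=41, d=1, a=82
d=1 and a=2a₀=82 at k=4, so the next step gives (m, d) = (41, 71) again — its k=1 value — and the period has length 4.

[41; 1, 5, 1, 82]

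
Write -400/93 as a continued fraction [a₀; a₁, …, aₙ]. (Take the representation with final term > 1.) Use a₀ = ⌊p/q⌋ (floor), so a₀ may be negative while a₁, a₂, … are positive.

-400 = -5*93 + 65
93 = 1*65 + 28
65 = 2*28 + 9
28 = 3*9 + 1
9 = 9*1 + 0  (stop)
So -400/93 = [-5; 1, 2, 3, 9].

[-5; 1, 2, 3, 9]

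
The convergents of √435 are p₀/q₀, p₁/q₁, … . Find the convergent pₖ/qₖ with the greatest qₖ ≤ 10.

√435 = [20; 1, 5, 1, 40, …] (period length 4).
Convergents:
  p_0/q_0 = 20/1
  p_1/q_1 = 21/1
  p_2/q_2 = 125/6
  p_3/q_3 = 146/7
  p_4/q_4 = 5965/286
q_3 = 7 ≤ 10 < 286 = q_4, so the answer is 146/7.

146/7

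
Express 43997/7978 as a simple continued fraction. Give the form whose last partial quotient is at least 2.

43997 = 5·7978 + 4107
7978 = 1·4107 + 3871
4107 = 1·3871 + 236
3871 = 16·236 + 95
236 = 2·95 + 46
95 = 2·46 + 3
46 = 15·3 + 1
3 = 3·1 + 0  (stop)
So 43997/7978 = [5; 1, 1, 16, 2, 2, 15, 3].

[5; 1, 1, 16, 2, 2, 15, 3]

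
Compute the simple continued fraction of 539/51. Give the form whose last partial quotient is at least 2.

539 = 10·51 + 29
51 = 1·29 + 22
29 = 1·22 + 7
22 = 3·7 + 1
7 = 7·1 + 0  (stop)
So 539/51 = [10; 1, 1, 3, 7].

[10; 1, 1, 3, 7]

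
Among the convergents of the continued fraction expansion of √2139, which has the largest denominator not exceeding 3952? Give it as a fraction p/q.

√2139 = [46; 4, 92, …] (period length 2).
Convergents:
  p_0/q_0 = 46/1
  p_1/q_1 = 185/4
  p_2/q_2 = 17066/369
  p_3/q_3 = 68449/1480
  p_4/q_4 = 6314374/136529
q_3 = 1480 ≤ 3952 < 136529 = q_4, so the answer is 68449/1480.

68449/1480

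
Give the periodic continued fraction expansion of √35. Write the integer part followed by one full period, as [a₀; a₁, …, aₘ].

[5; 1, 10]

a₀ = ⌊√35⌋ = 5.
With m₀=0, d₀=1 and mₖ₊₁ = dₖaₖ − mₖ, dₖ₊₁ = (n − mₖ₊₁²)/dₖ, aₖ₊₁ = ⌊(a₀+mₖ₊₁)/dₖ₊₁⌋:
  k=1: m=5, d=10, a=1
  k=2: m=5, d=1, a=10
d=1 and a=2a₀=10 at k=2, so the next step gives (m, d) = (5, 10) again — its k=1 value — and the period has length 2.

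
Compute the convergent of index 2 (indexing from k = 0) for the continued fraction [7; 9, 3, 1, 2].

Using pₖ = aₖpₖ₋₁ + pₖ₋₂, qₖ = aₖqₖ₋₁ + qₖ₋₂ (with p₋₁=1, p₋₂=0, q₋₁=0, q₋₂=1):
  k=0: a=7, p=7, q=1
  k=1: a=9, p=64, q=9
  k=2: a=3, p=199, q=28

199/28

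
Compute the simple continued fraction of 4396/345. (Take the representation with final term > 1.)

[12; 1, 2, 1, 7, 11]

4396 = 12*345 + 256
345 = 1*256 + 89
256 = 2*89 + 78
89 = 1*78 + 11
78 = 7*11 + 1
11 = 11*1 + 0  (stop)
So 4396/345 = [12; 1, 2, 1, 7, 11].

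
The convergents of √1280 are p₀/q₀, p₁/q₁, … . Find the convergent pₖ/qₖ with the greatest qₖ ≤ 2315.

√1280 = [35; 1, 3, 2, 17, 2, 3, 1, 70, …] (period length 8).
Convergents:
  p_0/q_0 = 35/1
  p_1/q_1 = 36/1
  p_2/q_2 = 143/4
  p_3/q_3 = 322/9
  p_4/q_4 = 5617/157
  p_5/q_5 = 11556/323
  p_6/q_6 = 40285/1126
  p_7/q_7 = 51841/1449
  p_8/q_8 = 3669155/102556
q_7 = 1449 ≤ 2315 < 102556 = q_8, so the answer is 51841/1449.

51841/1449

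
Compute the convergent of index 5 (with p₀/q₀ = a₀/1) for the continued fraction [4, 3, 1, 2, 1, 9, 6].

Using pₖ = aₖpₖ₋₁ + pₖ₋₂, qₖ = aₖqₖ₋₁ + qₖ₋₂ (with p₋₁=1, p₋₂=0, q₋₁=0, q₋₂=1):
  k=0: a=4, p=4, q=1
  k=1: a=3, p=13, q=3
  k=2: a=1, p=17, q=4
  k=3: a=2, p=47, q=11
  k=4: a=1, p=64, q=15
  k=5: a=9, p=623, q=146

623/146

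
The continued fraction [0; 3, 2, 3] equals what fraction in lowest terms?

7/24

Using pₖ = aₖpₖ₋₁ + pₖ₋₂ and qₖ = aₖqₖ₋₁ + qₖ₋₂:
  k=0: a=0, p=0, q=1
  k=1: a=3, p=1, q=3
  k=2: a=2, p=2, q=7
  k=3: a=3, p=7, q=24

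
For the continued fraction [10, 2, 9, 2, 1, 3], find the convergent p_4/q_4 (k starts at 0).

Using pₖ = aₖpₖ₋₁ + pₖ₋₂, qₖ = aₖqₖ₋₁ + qₖ₋₂ (with p₋₁=1, p₋₂=0, q₋₁=0, q₋₂=1):
  k=0: a=10, p=10, q=1
  k=1: a=2, p=21, q=2
  k=2: a=9, p=199, q=19
  k=3: a=2, p=419, q=40
  k=4: a=1, p=618, q=59

618/59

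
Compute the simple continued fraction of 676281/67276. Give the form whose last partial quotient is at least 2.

[10; 19, 9, 2, 1, 17, 3, 2]

676281 = 10·67276 + 3521
67276 = 19·3521 + 377
3521 = 9·377 + 128
377 = 2·128 + 121
128 = 1·121 + 7
121 = 17·7 + 2
7 = 3·2 + 1
2 = 2·1 + 0  (stop)
So 676281/67276 = [10; 19, 9, 2, 1, 17, 3, 2].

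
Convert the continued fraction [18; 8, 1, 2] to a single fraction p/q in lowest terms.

471/26

Fold from the inside: start with 2/1.
  1 + 1/2 = 3/2
  8 + 2/3 = 26/3
  18 + 3/26 = 471/26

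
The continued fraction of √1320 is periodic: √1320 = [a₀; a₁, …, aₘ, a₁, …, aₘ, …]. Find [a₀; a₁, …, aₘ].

a₀ = ⌊√1320⌋ = 36.
With m₀=0, d₀=1 and mₖ₊₁ = dₖaₖ − mₖ, dₖ₊₁ = (n − mₖ₊₁²)/dₖ, aₖ₊₁ = ⌊(a₀+mₖ₊₁)/dₖ₊₁⌋:
  k=1: m=36, d=24, a=3
  k=2: m=36, d=1, a=72
d=1 and a=2a₀=72 at k=2, so the next step gives (m, d) = (36, 24) again — its k=1 value — and the period has length 2.

[36; 3, 72]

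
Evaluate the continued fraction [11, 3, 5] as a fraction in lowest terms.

181/16

Using pₖ = aₖpₖ₋₁ + pₖ₋₂ and qₖ = aₖqₖ₋₁ + qₖ₋₂:
  k=0: a=11, p=11, q=1
  k=1: a=3, p=34, q=3
  k=2: a=5, p=181, q=16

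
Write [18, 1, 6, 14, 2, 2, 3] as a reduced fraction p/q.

Using pₖ = aₖpₖ₋₁ + pₖ₋₂ and qₖ = aₖqₖ₋₁ + qₖ₋₂:
  k=0: a=18, p=18, q=1
  k=1: a=1, p=19, q=1
  k=2: a=6, p=132, q=7
  k=3: a=14, p=1867, q=99
  k=4: a=2, p=3866, q=205
  k=5: a=2, p=9599, q=509
  k=6: a=3, p=32663, q=1732

32663/1732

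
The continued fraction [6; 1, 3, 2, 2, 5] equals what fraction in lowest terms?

806/119

Using pₖ = aₖpₖ₋₁ + pₖ₋₂ and qₖ = aₖqₖ₋₁ + qₖ₋₂:
  k=0: a=6, p=6, q=1
  k=1: a=1, p=7, q=1
  k=2: a=3, p=27, q=4
  k=3: a=2, p=61, q=9
  k=4: a=2, p=149, q=22
  k=5: a=5, p=806, q=119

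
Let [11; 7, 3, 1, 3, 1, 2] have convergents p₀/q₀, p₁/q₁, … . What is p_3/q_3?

323/29

Using pₖ = aₖpₖ₋₁ + pₖ₋₂, qₖ = aₖqₖ₋₁ + qₖ₋₂ (with p₋₁=1, p₋₂=0, q₋₁=0, q₋₂=1):
  k=0: a=11, p=11, q=1
  k=1: a=7, p=78, q=7
  k=2: a=3, p=245, q=22
  k=3: a=1, p=323, q=29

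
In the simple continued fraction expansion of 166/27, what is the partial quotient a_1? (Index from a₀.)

6

166 = 6·27 + 4   →  a_0 = 6
27 = 6·4 + 3   →  a_1 = 6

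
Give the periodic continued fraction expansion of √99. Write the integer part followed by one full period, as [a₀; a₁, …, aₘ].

[9; 1, 18]

a₀ = ⌊√99⌋ = 9.
With m₀=0, d₀=1 and mₖ₊₁ = dₖaₖ − mₖ, dₖ₊₁ = (n − mₖ₊₁²)/dₖ, aₖ₊₁ = ⌊(a₀+mₖ₊₁)/dₖ₊₁⌋:
  k=1: m=9, d=18, a=1
  k=2: m=9, d=1, a=18
d=1 and a=2a₀=18 at k=2, so the next step gives (m, d) = (9, 18) again — its k=1 value — and the period has length 2.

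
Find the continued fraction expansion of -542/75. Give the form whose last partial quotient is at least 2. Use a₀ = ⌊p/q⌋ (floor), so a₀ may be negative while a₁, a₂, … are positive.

[-8; 1, 3, 2, 2, 3]

-542 = -8·75 + 58
75 = 1·58 + 17
58 = 3·17 + 7
17 = 2·7 + 3
7 = 2·3 + 1
3 = 3·1 + 0  (stop)
So -542/75 = [-8; 1, 3, 2, 2, 3].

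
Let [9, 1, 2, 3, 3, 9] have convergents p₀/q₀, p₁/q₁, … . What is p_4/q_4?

Using pₖ = aₖpₖ₋₁ + pₖ₋₂, qₖ = aₖqₖ₋₁ + qₖ₋₂ (with p₋₁=1, p₋₂=0, q₋₁=0, q₋₂=1):
  k=0: a=9, p=9, q=1
  k=1: a=1, p=10, q=1
  k=2: a=2, p=29, q=3
  k=3: a=3, p=97, q=10
  k=4: a=3, p=320, q=33

320/33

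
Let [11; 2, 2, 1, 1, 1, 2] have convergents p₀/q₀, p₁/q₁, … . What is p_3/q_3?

Using pₖ = aₖpₖ₋₁ + pₖ₋₂, qₖ = aₖqₖ₋₁ + qₖ₋₂ (with p₋₁=1, p₋₂=0, q₋₁=0, q₋₂=1):
  k=0: a=11, p=11, q=1
  k=1: a=2, p=23, q=2
  k=2: a=2, p=57, q=5
  k=3: a=1, p=80, q=7

80/7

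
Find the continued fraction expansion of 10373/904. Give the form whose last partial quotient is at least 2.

10373 = 11*904 + 429
904 = 2*429 + 46
429 = 9*46 + 15
46 = 3*15 + 1
15 = 15*1 + 0  (stop)
So 10373/904 = [11; 2, 9, 3, 15].

[11; 2, 9, 3, 15]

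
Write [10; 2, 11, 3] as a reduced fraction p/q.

744/71

Fold from the inside: start with 3/1.
  11 + 1/3 = 34/3
  2 + 3/34 = 71/34
  10 + 34/71 = 744/71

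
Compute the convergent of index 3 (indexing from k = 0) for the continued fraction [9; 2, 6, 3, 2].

388/41

Using pₖ = aₖpₖ₋₁ + pₖ₋₂, qₖ = aₖqₖ₋₁ + qₖ₋₂ (with p₋₁=1, p₋₂=0, q₋₁=0, q₋₂=1):
  k=0: a=9, p=9, q=1
  k=1: a=2, p=19, q=2
  k=2: a=6, p=123, q=13
  k=3: a=3, p=388, q=41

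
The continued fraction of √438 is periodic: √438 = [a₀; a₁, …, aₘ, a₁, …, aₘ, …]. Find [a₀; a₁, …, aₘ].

a₀ = ⌊√438⌋ = 20.
With m₀=0, d₀=1 and mₖ₊₁ = dₖaₖ − mₖ, dₖ₊₁ = (n − mₖ₊₁²)/dₖ, aₖ₊₁ = ⌊(a₀+mₖ₊₁)/dₖ₊₁⌋:
  k=1: m=20, d=38, a=1
  k=2: m=18, d=3, a=12
  k=3: m=18, d=38, a=1
  k=4: m=20, d=1, a=40
d=1 and a=2a₀=40 at k=4, so the next step gives (m, d) = (20, 38) again — its k=1 value — and the period has length 4.

[20; 1, 12, 1, 40]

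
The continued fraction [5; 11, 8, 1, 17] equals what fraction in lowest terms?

9106/1789

Fold from the inside: start with 17/1.
  1 + 1/17 = 18/17
  8 + 17/18 = 161/18
  11 + 18/161 = 1789/161
  5 + 161/1789 = 9106/1789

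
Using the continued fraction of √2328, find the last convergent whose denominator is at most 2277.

74497/1544

√2328 = [48; 4, 96, …] (period length 2).
Convergents:
  p_0/q_0 = 48/1
  p_1/q_1 = 193/4
  p_2/q_2 = 18576/385
  p_3/q_3 = 74497/1544
  p_4/q_4 = 7170288/148609
q_3 = 1544 ≤ 2277 < 148609 = q_4, so the answer is 74497/1544.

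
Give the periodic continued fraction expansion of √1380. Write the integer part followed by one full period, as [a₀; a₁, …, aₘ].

[37; 6, 1, 2, 1, 6, 74]

a₀ = ⌊√1380⌋ = 37.
With m₀=0, d₀=1 and mₖ₊₁ = dₖaₖ − mₖ, dₖ₊₁ = (n − mₖ₊₁²)/dₖ, aₖ₊₁ = ⌊(a₀+mₖ₊₁)/dₖ₊₁⌋:
  k=1: m=37, d=11, a=6
  k=2: m=29, d=49, a=1
  k=3: m=20, d=20, a=2
  k=4: m=20, d=49, a=1
  k=5: m=29, d=11, a=6
  k=6: m=37, d=1, a=74
d=1 and a=2a₀=74 at k=6, so the next step gives (m, d) = (37, 11) again — its k=1 value — and the period has length 6.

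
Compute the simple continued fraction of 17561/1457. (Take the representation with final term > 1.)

17561 = 12*1457 + 77
1457 = 18*77 + 71
77 = 1*71 + 6
71 = 11*6 + 5
6 = 1*5 + 1
5 = 5*1 + 0  (stop)
So 17561/1457 = [12; 18, 1, 11, 1, 5].

[12; 18, 1, 11, 1, 5]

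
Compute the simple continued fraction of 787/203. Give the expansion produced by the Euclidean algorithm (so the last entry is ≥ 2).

[3; 1, 7, 8, 3]

787 = 3·203 + 178
203 = 1·178 + 25
178 = 7·25 + 3
25 = 8·3 + 1
3 = 3·1 + 0  (stop)
So 787/203 = [3; 1, 7, 8, 3].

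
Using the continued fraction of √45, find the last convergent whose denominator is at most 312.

√45 = [6; 1, 2, 2, 2, 1, 12, …] (period length 6).
Convergents:
  p_0/q_0 = 6/1
  p_1/q_1 = 7/1
  p_2/q_2 = 20/3
  p_3/q_3 = 47/7
  p_4/q_4 = 114/17
  p_5/q_5 = 161/24
  p_6/q_6 = 2046/305
  p_7/q_7 = 2207/329
q_6 = 305 ≤ 312 < 329 = q_7, so the answer is 2046/305.

2046/305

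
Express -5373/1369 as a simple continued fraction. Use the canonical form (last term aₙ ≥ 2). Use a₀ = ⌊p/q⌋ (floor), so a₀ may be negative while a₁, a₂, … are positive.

[-4; 13, 3, 2, 3, 4]

-5373 = -4*1369 + 103
1369 = 13*103 + 30
103 = 3*30 + 13
30 = 2*13 + 4
13 = 3*4 + 1
4 = 4*1 + 0  (stop)
So -5373/1369 = [-4; 13, 3, 2, 3, 4].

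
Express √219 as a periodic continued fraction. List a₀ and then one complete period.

a₀ = ⌊√219⌋ = 14.
With m₀=0, d₀=1 and mₖ₊₁ = dₖaₖ − mₖ, dₖ₊₁ = (n − mₖ₊₁²)/dₖ, aₖ₊₁ = ⌊(a₀+mₖ₊₁)/dₖ₊₁⌋:
  k=1: m=14, d=23, a=1
  k=2: m=9, d=6, a=3
  k=3: m=9, d=23, a=1
  k=4: m=14, d=1, a=28
d=1 and a=2a₀=28 at k=4, so the next step gives (m, d) = (14, 23) again — its k=1 value — and the period has length 4.

[14; 1, 3, 1, 28]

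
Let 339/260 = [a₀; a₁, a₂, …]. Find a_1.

339 = 1·260 + 79   →  a_0 = 1
260 = 3·79 + 23   →  a_1 = 3

3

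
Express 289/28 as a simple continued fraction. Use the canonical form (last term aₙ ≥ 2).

289 = 10·28 + 9
28 = 3·9 + 1
9 = 9·1 + 0  (stop)
So 289/28 = [10; 3, 9].

[10; 3, 9]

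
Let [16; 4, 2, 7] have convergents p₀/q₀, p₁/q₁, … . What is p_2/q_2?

Using pₖ = aₖpₖ₋₁ + pₖ₋₂, qₖ = aₖqₖ₋₁ + qₖ₋₂ (with p₋₁=1, p₋₂=0, q₋₁=0, q₋₂=1):
  k=0: a=16, p=16, q=1
  k=1: a=4, p=65, q=4
  k=2: a=2, p=146, q=9

146/9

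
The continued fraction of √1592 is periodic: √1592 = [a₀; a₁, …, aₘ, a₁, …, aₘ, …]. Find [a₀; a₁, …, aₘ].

[39; 1, 8, 1, 78]

a₀ = ⌊√1592⌋ = 39.
With m₀=0, d₀=1 and mₖ₊₁ = dₖaₖ − mₖ, dₖ₊₁ = (n − mₖ₊₁²)/dₖ, aₖ₊₁ = ⌊(a₀+mₖ₊₁)/dₖ₊₁⌋:
  k=1: m=39, d=71, a=1
  k=2: m=32, d=8, a=8
  k=3: m=32, d=71, a=1
  k=4: m=39, d=1, a=78
d=1 and a=2a₀=78 at k=4, so the next step gives (m, d) = (39, 71) again — its k=1 value — and the period has length 4.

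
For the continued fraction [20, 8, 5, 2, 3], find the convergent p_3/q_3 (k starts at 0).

1811/90

Using pₖ = aₖpₖ₋₁ + pₖ₋₂, qₖ = aₖqₖ₋₁ + qₖ₋₂ (with p₋₁=1, p₋₂=0, q₋₁=0, q₋₂=1):
  k=0: a=20, p=20, q=1
  k=1: a=8, p=161, q=8
  k=2: a=5, p=825, q=41
  k=3: a=2, p=1811, q=90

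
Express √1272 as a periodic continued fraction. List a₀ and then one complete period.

a₀ = ⌊√1272⌋ = 35.
With m₀=0, d₀=1 and mₖ₊₁ = dₖaₖ − mₖ, dₖ₊₁ = (n − mₖ₊₁²)/dₖ, aₖ₊₁ = ⌊(a₀+mₖ₊₁)/dₖ₊₁⌋:
  k=1: m=35, d=47, a=1
  k=2: m=12, d=24, a=1
  k=3: m=12, d=47, a=1
  k=4: m=35, d=1, a=70
d=1 and a=2a₀=70 at k=4, so the next step gives (m, d) = (35, 47) again — its k=1 value — and the period has length 4.

[35; 1, 1, 1, 70]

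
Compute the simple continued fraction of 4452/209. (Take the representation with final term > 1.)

4452 = 21×209 + 63
209 = 3×63 + 20
63 = 3×20 + 3
20 = 6×3 + 2
3 = 1×2 + 1
2 = 2×1 + 0  (stop)
So 4452/209 = [21; 3, 3, 6, 1, 2].

[21; 3, 3, 6, 1, 2]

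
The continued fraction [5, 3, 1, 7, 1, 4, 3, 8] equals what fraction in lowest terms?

Fold from the inside: start with 8/1.
  3 + 1/8 = 25/8
  4 + 8/25 = 108/25
  1 + 25/108 = 133/108
  7 + 108/133 = 1039/133
  1 + 133/1039 = 1172/1039
  3 + 1039/1172 = 4555/1172
  5 + 1172/4555 = 23947/4555

23947/4555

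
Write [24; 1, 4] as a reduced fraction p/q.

124/5

Using pₖ = aₖpₖ₋₁ + pₖ₋₂ and qₖ = aₖqₖ₋₁ + qₖ₋₂:
  k=0: a=24, p=24, q=1
  k=1: a=1, p=25, q=1
  k=2: a=4, p=124, q=5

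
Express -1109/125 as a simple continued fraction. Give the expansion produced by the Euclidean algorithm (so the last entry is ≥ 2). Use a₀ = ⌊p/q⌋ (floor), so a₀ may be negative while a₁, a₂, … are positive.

-1109 = -9*125 + 16
125 = 7*16 + 13
16 = 1*13 + 3
13 = 4*3 + 1
3 = 3*1 + 0  (stop)
So -1109/125 = [-9; 7, 1, 4, 3].

[-9; 7, 1, 4, 3]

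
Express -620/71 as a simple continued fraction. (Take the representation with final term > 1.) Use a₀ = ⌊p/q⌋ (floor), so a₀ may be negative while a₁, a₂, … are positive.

[-9; 3, 1, 2, 1, 4]

-620 = -9×71 + 19
71 = 3×19 + 14
19 = 1×14 + 5
14 = 2×5 + 4
5 = 1×4 + 1
4 = 4×1 + 0  (stop)
So -620/71 = [-9; 3, 1, 2, 1, 4].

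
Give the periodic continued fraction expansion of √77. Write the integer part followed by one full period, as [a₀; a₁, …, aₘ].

[8; 1, 3, 2, 3, 1, 16]

a₀ = ⌊√77⌋ = 8.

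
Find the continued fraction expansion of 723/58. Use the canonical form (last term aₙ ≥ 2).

[12; 2, 6, 1, 3]

723 = 12×58 + 27
58 = 2×27 + 4
27 = 6×4 + 3
4 = 1×3 + 1
3 = 3×1 + 0  (stop)
So 723/58 = [12; 2, 6, 1, 3].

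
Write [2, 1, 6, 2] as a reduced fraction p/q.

Using pₖ = aₖpₖ₋₁ + pₖ₋₂ and qₖ = aₖqₖ₋₁ + qₖ₋₂:
  k=0: a=2, p=2, q=1
  k=1: a=1, p=3, q=1
  k=2: a=6, p=20, q=7
  k=3: a=2, p=43, q=15

43/15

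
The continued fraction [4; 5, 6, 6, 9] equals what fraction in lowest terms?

7339/1750

Using pₖ = aₖpₖ₋₁ + pₖ₋₂ and qₖ = aₖqₖ₋₁ + qₖ₋₂:
  k=0: a=4, p=4, q=1
  k=1: a=5, p=21, q=5
  k=2: a=6, p=130, q=31
  k=3: a=6, p=801, q=191
  k=4: a=9, p=7339, q=1750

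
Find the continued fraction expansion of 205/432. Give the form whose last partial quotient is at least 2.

205 = 0×432 + 205
432 = 2×205 + 22
205 = 9×22 + 7
22 = 3×7 + 1
7 = 7×1 + 0  (stop)
So 205/432 = [0; 2, 9, 3, 7].

[0; 2, 9, 3, 7]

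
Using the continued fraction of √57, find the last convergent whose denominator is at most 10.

68/9

√57 = [7; 1, 1, 4, 1, 1, 14, …] (period length 6).
Convergents:
  p_0/q_0 = 7/1
  p_1/q_1 = 8/1
  p_2/q_2 = 15/2
  p_3/q_3 = 68/9
  p_4/q_4 = 83/11
q_3 = 9 ≤ 10 < 11 = q_4, so the answer is 68/9.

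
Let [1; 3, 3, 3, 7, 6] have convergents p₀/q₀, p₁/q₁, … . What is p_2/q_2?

Using pₖ = aₖpₖ₋₁ + pₖ₋₂, qₖ = aₖqₖ₋₁ + qₖ₋₂ (with p₋₁=1, p₋₂=0, q₋₁=0, q₋₂=1):
  k=0: a=1, p=1, q=1
  k=1: a=3, p=4, q=3
  k=2: a=3, p=13, q=10

13/10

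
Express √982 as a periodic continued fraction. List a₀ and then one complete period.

[31; 2, 1, 30, 1, 2, 62]

a₀ = ⌊√982⌋ = 31.
With m₀=0, d₀=1 and mₖ₊₁ = dₖaₖ − mₖ, dₖ₊₁ = (n − mₖ₊₁²)/dₖ, aₖ₊₁ = ⌊(a₀+mₖ₊₁)/dₖ₊₁⌋:
  k=1: m=31, d=21, a=2
  k=2: m=11, d=41, a=1
  k=3: m=30, d=2, a=30
  k=4: m=30, d=41, a=1
  k=5: m=11, d=21, a=2
  k=6: m=31, d=1, a=62
d=1 and a=2a₀=62 at k=6, so the next step gives (m, d) = (31, 21) again — its k=1 value — and the period has length 6.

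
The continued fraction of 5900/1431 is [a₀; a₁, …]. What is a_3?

5900 = 4·1431 + 176   →  a_0 = 4
1431 = 8·176 + 23   →  a_1 = 8
176 = 7·23 + 15   →  a_2 = 7
23 = 1·15 + 8   →  a_3 = 1

1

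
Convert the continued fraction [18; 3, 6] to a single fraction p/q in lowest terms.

348/19

Using pₖ = aₖpₖ₋₁ + pₖ₋₂ and qₖ = aₖqₖ₋₁ + qₖ₋₂:
  k=0: a=18, p=18, q=1
  k=1: a=3, p=55, q=3
  k=2: a=6, p=348, q=19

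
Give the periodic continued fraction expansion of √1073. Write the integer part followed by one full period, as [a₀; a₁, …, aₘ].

[32; 1, 3, 9, 9, 3, 1, 64]

a₀ = ⌊√1073⌋ = 32.
With m₀=0, d₀=1 and mₖ₊₁ = dₖaₖ − mₖ, dₖ₊₁ = (n − mₖ₊₁²)/dₖ, aₖ₊₁ = ⌊(a₀+mₖ₊₁)/dₖ₊₁⌋:
  k=1: m=32, d=49, a=1
  k=2: m=17, d=16, a=3
  k=3: m=31, d=7, a=9
  k=4: m=32, d=7, a=9
  k=5: m=31, d=16, a=3
  k=6: m=17, d=49, a=1
  k=7: m=32, d=1, a=64
d=1 and a=2a₀=64 at k=7, so the next step gives (m, d) = (32, 49) again — its k=1 value — and the period has length 7.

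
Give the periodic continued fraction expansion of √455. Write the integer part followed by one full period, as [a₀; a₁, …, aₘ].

a₀ = ⌊√455⌋ = 21.
With m₀=0, d₀=1 and mₖ₊₁ = dₖaₖ − mₖ, dₖ₊₁ = (n − mₖ₊₁²)/dₖ, aₖ₊₁ = ⌊(a₀+mₖ₊₁)/dₖ₊₁⌋:
  k=1: m=21, d=14, a=3
  k=2: m=21, d=1, a=42
d=1 and a=2a₀=42 at k=2, so the next step gives (m, d) = (21, 14) again — its k=1 value — and the period has length 2.

[21; 3, 42]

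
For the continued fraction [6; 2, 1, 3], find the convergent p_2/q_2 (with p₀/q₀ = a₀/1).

Using pₖ = aₖpₖ₋₁ + pₖ₋₂, qₖ = aₖqₖ₋₁ + qₖ₋₂ (with p₋₁=1, p₋₂=0, q₋₁=0, q₋₂=1):
  k=0: a=6, p=6, q=1
  k=1: a=2, p=13, q=2
  k=2: a=1, p=19, q=3

19/3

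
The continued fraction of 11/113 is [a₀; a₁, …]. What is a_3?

11 = 0·113 + 11   →  a_0 = 0
113 = 10·11 + 3   →  a_1 = 10
11 = 3·3 + 2   →  a_2 = 3
3 = 1·2 + 1   →  a_3 = 1

1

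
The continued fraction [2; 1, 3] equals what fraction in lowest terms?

Fold from the inside: start with 3/1.
  1 + 1/3 = 4/3
  2 + 3/4 = 11/4

11/4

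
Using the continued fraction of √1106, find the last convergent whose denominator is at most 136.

1297/39

√1106 = [33; 3, 1, 8, 1, 3, 66, …] (period length 6).
Convergents:
  p_0/q_0 = 33/1
  p_1/q_1 = 100/3
  p_2/q_2 = 133/4
  p_3/q_3 = 1164/35
  p_4/q_4 = 1297/39
  p_5/q_5 = 5055/152
q_4 = 39 ≤ 136 < 152 = q_5, so the answer is 1297/39.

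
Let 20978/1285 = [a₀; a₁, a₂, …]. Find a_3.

2

20978 = 16·1285 + 418   →  a_0 = 16
1285 = 3·418 + 31   →  a_1 = 3
418 = 13·31 + 15   →  a_2 = 13
31 = 2·15 + 1   →  a_3 = 2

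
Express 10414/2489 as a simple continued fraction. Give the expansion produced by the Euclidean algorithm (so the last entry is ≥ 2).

[4; 5, 2, 3, 3, 6, 3]

10414 = 4·2489 + 458
2489 = 5·458 + 199
458 = 2·199 + 60
199 = 3·60 + 19
60 = 3·19 + 3
19 = 6·3 + 1
3 = 3·1 + 0  (stop)
So 10414/2489 = [4; 5, 2, 3, 3, 6, 3].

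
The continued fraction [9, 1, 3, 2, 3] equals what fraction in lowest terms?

Using pₖ = aₖpₖ₋₁ + pₖ₋₂ and qₖ = aₖqₖ₋₁ + qₖ₋₂:
  k=0: a=9, p=9, q=1
  k=1: a=1, p=10, q=1
  k=2: a=3, p=39, q=4
  k=3: a=2, p=88, q=9
  k=4: a=3, p=303, q=31

303/31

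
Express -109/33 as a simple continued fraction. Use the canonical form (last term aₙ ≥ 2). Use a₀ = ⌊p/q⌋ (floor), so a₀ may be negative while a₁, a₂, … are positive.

[-4; 1, 2, 3, 3]

-109 = -4*33 + 23
33 = 1*23 + 10
23 = 2*10 + 3
10 = 3*3 + 1
3 = 3*1 + 0  (stop)
So -109/33 = [-4; 1, 2, 3, 3].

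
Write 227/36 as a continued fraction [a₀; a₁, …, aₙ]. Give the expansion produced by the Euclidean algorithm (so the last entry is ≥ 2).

[6; 3, 3, 1, 2]

227 = 6×36 + 11
36 = 3×11 + 3
11 = 3×3 + 2
3 = 1×2 + 1
2 = 2×1 + 0  (stop)
So 227/36 = [6; 3, 3, 1, 2].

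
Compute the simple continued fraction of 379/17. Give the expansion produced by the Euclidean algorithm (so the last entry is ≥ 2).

[22; 3, 2, 2]

379 = 22×17 + 5
17 = 3×5 + 2
5 = 2×2 + 1
2 = 2×1 + 0  (stop)
So 379/17 = [22; 3, 2, 2].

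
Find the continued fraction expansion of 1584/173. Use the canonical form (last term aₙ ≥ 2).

1584 = 9*173 + 27
173 = 6*27 + 11
27 = 2*11 + 5
11 = 2*5 + 1
5 = 5*1 + 0  (stop)
So 1584/173 = [9; 6, 2, 2, 5].

[9; 6, 2, 2, 5]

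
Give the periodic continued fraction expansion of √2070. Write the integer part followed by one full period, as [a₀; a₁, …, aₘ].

a₀ = ⌊√2070⌋ = 45.
With m₀=0, d₀=1 and mₖ₊₁ = dₖaₖ − mₖ, dₖ₊₁ = (n − mₖ₊₁²)/dₖ, aₖ₊₁ = ⌊(a₀+mₖ₊₁)/dₖ₊₁⌋:
  k=1: m=45, d=45, a=2
  k=2: m=45, d=1, a=90
d=1 and a=2a₀=90 at k=2, so the next step gives (m, d) = (45, 45) again — its k=1 value — and the period has length 2.

[45; 2, 90]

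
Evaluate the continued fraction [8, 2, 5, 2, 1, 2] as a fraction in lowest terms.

795/94

Using pₖ = aₖpₖ₋₁ + pₖ₋₂ and qₖ = aₖqₖ₋₁ + qₖ₋₂:
  k=0: a=8, p=8, q=1
  k=1: a=2, p=17, q=2
  k=2: a=5, p=93, q=11
  k=3: a=2, p=203, q=24
  k=4: a=1, p=296, q=35
  k=5: a=2, p=795, q=94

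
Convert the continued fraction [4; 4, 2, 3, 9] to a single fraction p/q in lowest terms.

1217/288

Using pₖ = aₖpₖ₋₁ + pₖ₋₂ and qₖ = aₖqₖ₋₁ + qₖ₋₂:
  k=0: a=4, p=4, q=1
  k=1: a=4, p=17, q=4
  k=2: a=2, p=38, q=9
  k=3: a=3, p=131, q=31
  k=4: a=9, p=1217, q=288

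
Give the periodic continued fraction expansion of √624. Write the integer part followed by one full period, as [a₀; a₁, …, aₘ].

[24; 1, 48]

a₀ = ⌊√624⌋ = 24.
With m₀=0, d₀=1 and mₖ₊₁ = dₖaₖ − mₖ, dₖ₊₁ = (n − mₖ₊₁²)/dₖ, aₖ₊₁ = ⌊(a₀+mₖ₊₁)/dₖ₊₁⌋:
  k=1: m=24, d=48, a=1
  k=2: m=24, d=1, a=48
d=1 and a=2a₀=48 at k=2, so the next step gives (m, d) = (24, 48) again — its k=1 value — and the period has length 2.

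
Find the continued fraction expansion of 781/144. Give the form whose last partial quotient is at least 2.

[5; 2, 2, 1, 3, 2, 2]

781 = 5*144 + 61
144 = 2*61 + 22
61 = 2*22 + 17
22 = 1*17 + 5
17 = 3*5 + 2
5 = 2*2 + 1
2 = 2*1 + 0  (stop)
So 781/144 = [5; 2, 2, 1, 3, 2, 2].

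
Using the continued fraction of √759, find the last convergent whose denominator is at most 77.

551/20

√759 = [27; 1, 1, 4, 1, 1, 54, …] (period length 6).
Convergents:
  p_0/q_0 = 27/1
  p_1/q_1 = 28/1
  p_2/q_2 = 55/2
  p_3/q_3 = 248/9
  p_4/q_4 = 303/11
  p_5/q_5 = 551/20
  p_6/q_6 = 30057/1091
q_5 = 20 ≤ 77 < 1091 = q_6, so the answer is 551/20.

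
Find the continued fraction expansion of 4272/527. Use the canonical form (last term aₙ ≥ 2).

4272 = 8*527 + 56
527 = 9*56 + 23
56 = 2*23 + 10
23 = 2*10 + 3
10 = 3*3 + 1
3 = 3*1 + 0  (stop)
So 4272/527 = [8; 9, 2, 2, 3, 3].

[8; 9, 2, 2, 3, 3]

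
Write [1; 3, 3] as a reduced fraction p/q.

13/10

Fold from the inside: start with 3/1.
  3 + 1/3 = 10/3
  1 + 3/10 = 13/10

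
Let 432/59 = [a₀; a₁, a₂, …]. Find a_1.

432 = 7·59 + 19   →  a_0 = 7
59 = 3·19 + 2   →  a_1 = 3

3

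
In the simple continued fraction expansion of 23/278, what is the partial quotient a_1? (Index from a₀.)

23 = 0·278 + 23   →  a_0 = 0
278 = 12·23 + 2   →  a_1 = 12

12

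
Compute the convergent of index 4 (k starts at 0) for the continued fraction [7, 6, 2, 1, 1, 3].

Using pₖ = aₖpₖ₋₁ + pₖ₋₂, qₖ = aₖqₖ₋₁ + qₖ₋₂ (with p₋₁=1, p₋₂=0, q₋₁=0, q₋₂=1):
  k=0: a=7, p=7, q=1
  k=1: a=6, p=43, q=6
  k=2: a=2, p=93, q=13
  k=3: a=1, p=136, q=19
  k=4: a=1, p=229, q=32

229/32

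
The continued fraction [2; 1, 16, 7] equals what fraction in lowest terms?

353/120

Using pₖ = aₖpₖ₋₁ + pₖ₋₂ and qₖ = aₖqₖ₋₁ + qₖ₋₂:
  k=0: a=2, p=2, q=1
  k=1: a=1, p=3, q=1
  k=2: a=16, p=50, q=17
  k=3: a=7, p=353, q=120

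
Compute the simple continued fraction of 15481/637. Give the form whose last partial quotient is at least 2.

15481 = 24×637 + 193
637 = 3×193 + 58
193 = 3×58 + 19
58 = 3×19 + 1
19 = 19×1 + 0  (stop)
So 15481/637 = [24; 3, 3, 3, 19].

[24; 3, 3, 3, 19]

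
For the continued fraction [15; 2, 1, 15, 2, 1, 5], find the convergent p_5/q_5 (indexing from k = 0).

Using pₖ = aₖpₖ₋₁ + pₖ₋₂, qₖ = aₖqₖ₋₁ + qₖ₋₂ (with p₋₁=1, p₋₂=0, q₋₁=0, q₋₂=1):
  k=0: a=15, p=15, q=1
  k=1: a=2, p=31, q=2
  k=2: a=1, p=46, q=3
  k=3: a=15, p=721, q=47
  k=4: a=2, p=1488, q=97
  k=5: a=1, p=2209, q=144

2209/144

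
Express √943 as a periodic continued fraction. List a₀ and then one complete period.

[30; 1, 2, 2, 2, 1, 60]

a₀ = ⌊√943⌋ = 30.
With m₀=0, d₀=1 and mₖ₊₁ = dₖaₖ − mₖ, dₖ₊₁ = (n − mₖ₊₁²)/dₖ, aₖ₊₁ = ⌊(a₀+mₖ₊₁)/dₖ₊₁⌋:
  k=1: m=30, d=43, a=1
  k=2: m=13, d=18, a=2
  k=3: m=23, d=23, a=2
  k=4: m=23, d=18, a=2
  k=5: m=13, d=43, a=1
  k=6: m=30, d=1, a=60
d=1 and a=2a₀=60 at k=6, so the next step gives (m, d) = (30, 43) again — its k=1 value — and the period has length 6.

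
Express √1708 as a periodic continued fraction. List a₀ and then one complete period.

a₀ = ⌊√1708⌋ = 41.

[41; 3, 20, 3, 82]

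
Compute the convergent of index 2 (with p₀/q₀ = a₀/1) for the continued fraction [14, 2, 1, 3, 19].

43/3

Using pₖ = aₖpₖ₋₁ + pₖ₋₂, qₖ = aₖqₖ₋₁ + qₖ₋₂ (with p₋₁=1, p₋₂=0, q₋₁=0, q₋₂=1):
  k=0: a=14, p=14, q=1
  k=1: a=2, p=29, q=2
  k=2: a=1, p=43, q=3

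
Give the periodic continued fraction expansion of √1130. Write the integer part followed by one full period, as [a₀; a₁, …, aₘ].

[33; 1, 1, 1, 1, 1, 1, 66]

a₀ = ⌊√1130⌋ = 33.
With m₀=0, d₀=1 and mₖ₊₁ = dₖaₖ − mₖ, dₖ₊₁ = (n − mₖ₊₁²)/dₖ, aₖ₊₁ = ⌊(a₀+mₖ₊₁)/dₖ₊₁⌋:
  k=1: m=33, d=41, a=1
  k=2: m=8, d=26, a=1
  k=3: m=18, d=31, a=1
  k=4: m=13, d=31, a=1
  k=5: m=18, d=26, a=1
  k=6: m=8, d=41, a=1
  k=7: m=33, d=1, a=66
d=1 and a=2a₀=66 at k=7, so the next step gives (m, d) = (33, 41) again — its k=1 value — and the period has length 7.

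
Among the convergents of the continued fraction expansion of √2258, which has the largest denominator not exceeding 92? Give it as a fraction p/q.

√2258 = [47; 1, 1, 13, 13, 1, 1, 94, …] (period length 7).
Convergents:
  p_0/q_0 = 47/1
  p_1/q_1 = 48/1
  p_2/q_2 = 95/2
  p_3/q_3 = 1283/27
  p_4/q_4 = 16774/353
q_3 = 27 ≤ 92 < 353 = q_4, so the answer is 1283/27.

1283/27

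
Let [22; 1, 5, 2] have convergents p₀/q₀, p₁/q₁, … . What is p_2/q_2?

137/6

Using pₖ = aₖpₖ₋₁ + pₖ₋₂, qₖ = aₖqₖ₋₁ + qₖ₋₂ (with p₋₁=1, p₋₂=0, q₋₁=0, q₋₂=1):
  k=0: a=22, p=22, q=1
  k=1: a=1, p=23, q=1
  k=2: a=5, p=137, q=6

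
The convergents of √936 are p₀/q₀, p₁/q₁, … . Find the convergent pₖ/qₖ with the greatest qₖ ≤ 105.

3090/101

√936 = [30; 1, 1, 2, 6, 2, 1, 1, 60, …] (period length 8).
Convergents:
  p_0/q_0 = 30/1
  p_1/q_1 = 31/1
  p_2/q_2 = 61/2
  p_3/q_3 = 153/5
  p_4/q_4 = 979/32
  p_5/q_5 = 2111/69
  p_6/q_6 = 3090/101
  p_7/q_7 = 5201/170
q_6 = 101 ≤ 105 < 170 = q_7, so the answer is 3090/101.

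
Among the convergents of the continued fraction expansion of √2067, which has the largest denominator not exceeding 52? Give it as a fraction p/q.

1273/28

√2067 = [45; 2, 6, 2, 90, …] (period length 4).
Convergents:
  p_0/q_0 = 45/1
  p_1/q_1 = 91/2
  p_2/q_2 = 591/13
  p_3/q_3 = 1273/28
  p_4/q_4 = 115161/2533
q_3 = 28 ≤ 52 < 2533 = q_4, so the answer is 1273/28.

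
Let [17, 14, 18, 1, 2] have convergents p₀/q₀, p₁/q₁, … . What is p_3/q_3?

4558/267

Using pₖ = aₖpₖ₋₁ + pₖ₋₂, qₖ = aₖqₖ₋₁ + qₖ₋₂ (with p₋₁=1, p₋₂=0, q₋₁=0, q₋₂=1):
  k=0: a=17, p=17, q=1
  k=1: a=14, p=239, q=14
  k=2: a=18, p=4319, q=253
  k=3: a=1, p=4558, q=267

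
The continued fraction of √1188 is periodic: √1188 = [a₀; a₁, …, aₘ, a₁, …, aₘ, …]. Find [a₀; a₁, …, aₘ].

a₀ = ⌊√1188⌋ = 34.

[34; 2, 7, 6, 7, 2, 68]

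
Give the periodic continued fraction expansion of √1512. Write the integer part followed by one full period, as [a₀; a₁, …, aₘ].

a₀ = ⌊√1512⌋ = 38.

[38; 1, 7, 1, 1, 1, 7, 1, 76]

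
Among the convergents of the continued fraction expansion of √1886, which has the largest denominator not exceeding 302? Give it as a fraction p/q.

12985/299

√1886 = [43; 2, 2, 1, 42, 1, 2, 2, 86, …] (period length 8).
Convergents:
  p_0/q_0 = 43/1
  p_1/q_1 = 87/2
  p_2/q_2 = 217/5
  p_3/q_3 = 304/7
  p_4/q_4 = 12985/299
  p_5/q_5 = 13289/306
q_4 = 299 ≤ 302 < 306 = q_5, so the answer is 12985/299.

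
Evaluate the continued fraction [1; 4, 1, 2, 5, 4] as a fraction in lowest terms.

381/314

Using pₖ = aₖpₖ₋₁ + pₖ₋₂ and qₖ = aₖqₖ₋₁ + qₖ₋₂:
  k=0: a=1, p=1, q=1
  k=1: a=4, p=5, q=4
  k=2: a=1, p=6, q=5
  k=3: a=2, p=17, q=14
  k=4: a=5, p=91, q=75
  k=5: a=4, p=381, q=314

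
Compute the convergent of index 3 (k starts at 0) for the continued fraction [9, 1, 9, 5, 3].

Using pₖ = aₖpₖ₋₁ + pₖ₋₂, qₖ = aₖqₖ₋₁ + qₖ₋₂ (with p₋₁=1, p₋₂=0, q₋₁=0, q₋₂=1):
  k=0: a=9, p=9, q=1
  k=1: a=1, p=10, q=1
  k=2: a=9, p=99, q=10
  k=3: a=5, p=505, q=51

505/51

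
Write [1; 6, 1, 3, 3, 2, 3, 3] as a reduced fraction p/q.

Using pₖ = aₖpₖ₋₁ + pₖ₋₂ and qₖ = aₖqₖ₋₁ + qₖ₋₂:
  k=0: a=1, p=1, q=1
  k=1: a=6, p=7, q=6
  k=2: a=1, p=8, q=7
  k=3: a=3, p=31, q=27
  k=4: a=3, p=101, q=88
  k=5: a=2, p=233, q=203
  k=6: a=3, p=800, q=697
  k=7: a=3, p=2633, q=2294

2633/2294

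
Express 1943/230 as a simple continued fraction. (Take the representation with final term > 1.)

1943 = 8×230 + 103
230 = 2×103 + 24
103 = 4×24 + 7
24 = 3×7 + 3
7 = 2×3 + 1
3 = 3×1 + 0  (stop)
So 1943/230 = [8; 2, 4, 3, 2, 3].

[8; 2, 4, 3, 2, 3]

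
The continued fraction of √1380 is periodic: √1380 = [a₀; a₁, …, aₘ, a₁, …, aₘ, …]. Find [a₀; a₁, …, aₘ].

[37; 6, 1, 2, 1, 6, 74]

a₀ = ⌊√1380⌋ = 37.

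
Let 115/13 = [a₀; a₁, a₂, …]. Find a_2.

5

115 = 8·13 + 11   →  a_0 = 8
13 = 1·11 + 2   →  a_1 = 1
11 = 5·2 + 1   →  a_2 = 5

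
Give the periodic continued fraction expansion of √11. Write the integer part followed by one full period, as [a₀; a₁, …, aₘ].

[3; 3, 6]

a₀ = ⌊√11⌋ = 3.
With m₀=0, d₀=1 and mₖ₊₁ = dₖaₖ − mₖ, dₖ₊₁ = (n − mₖ₊₁²)/dₖ, aₖ₊₁ = ⌊(a₀+mₖ₊₁)/dₖ₊₁⌋:
  k=1: m=3, d=2, a=3
  k=2: m=3, d=1, a=6
d=1 and a=2a₀=6 at k=2, so the next step gives (m, d) = (3, 2) again — its k=1 value — and the period has length 2.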